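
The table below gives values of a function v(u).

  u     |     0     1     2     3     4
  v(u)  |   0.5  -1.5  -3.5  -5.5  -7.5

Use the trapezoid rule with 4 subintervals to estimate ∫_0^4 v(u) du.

-14

Δu = 1.
T_4 = (1/2)·[0.5 + 2·(-1.5) + 2·(-3.5) + 2·(-5.5) + (-7.5)] = -14.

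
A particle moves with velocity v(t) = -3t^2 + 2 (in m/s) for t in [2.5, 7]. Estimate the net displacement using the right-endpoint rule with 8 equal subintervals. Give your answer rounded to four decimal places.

Δt = (7 − 2.5)/8 = 0.5625.
Right endpoints: 3.0625, 3.625, 4.1875, 4.75, 5.3125, 5.875, 6.4375, 7.
v(3.0625) = -26.13671875, v(3.625) = -37.421875, v(4.1875) = -50.60546875, v(4.75) = -65.6875, v(5.3125) = -82.66796875, v(5.875) = -101.546875, v(6.4375) = -122.32421875, v(7) = -145.
Sum = Δt · [v(3.0625) + v(3.625) + v(4.1875) + ...].
Sum ≈ -355.1572.

-355.1572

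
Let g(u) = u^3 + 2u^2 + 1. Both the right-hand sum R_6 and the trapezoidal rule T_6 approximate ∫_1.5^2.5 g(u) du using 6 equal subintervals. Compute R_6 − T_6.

R_6 ≈ 19.39120.
T_6 ≈ 17.70370.
R_6 − T_6 = 1.6875.

1.6875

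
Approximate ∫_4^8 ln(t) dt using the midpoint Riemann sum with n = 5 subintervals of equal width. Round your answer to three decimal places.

7.094

Δt = (8 − 4)/5 = 0.8.
Midpoints: 4.4, 5.2, 6, 6.8, 7.6.
f(4.4) ≈ 1.482, f(5.2) ≈ 1.649, f(6) ≈ 1.792, f(6.8) ≈ 1.917, f(7.6) ≈ 2.028.
Sum = Δt · [f(4.4) + f(5.2) + f(6) + f(6.8) + f(7.6)].
Sum ≈ 7.094.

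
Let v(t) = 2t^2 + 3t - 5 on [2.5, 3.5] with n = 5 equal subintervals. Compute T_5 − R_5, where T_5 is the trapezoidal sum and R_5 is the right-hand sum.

-1.5

T_5 = 22.18.
R_5 = 23.68.
T_5 − R_5 = -1.5.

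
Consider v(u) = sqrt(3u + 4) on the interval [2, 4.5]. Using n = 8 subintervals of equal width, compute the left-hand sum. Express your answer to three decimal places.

Δu = (4.5 − 2)/8 = 0.3125.
Left endpoints: 2, 2.3125, 2.625, 2.9375, 3.25, 3.5625, 3.875, 4.1875.
v(2) ≈ 3.162, v(2.3125) ≈ 3.307, v(2.625) ≈ 3.446, v(2.9375) ≈ 3.579, v(3.25) ≈ 3.708, v(3.5625) ≈ 3.832, v(3.875) ≈ 3.953, v(4.1875) ≈ 4.070.
Sum = Δu · [v(2) + v(2.3125) + v(2.625) + ...].
Sum ≈ 9.081.

9.081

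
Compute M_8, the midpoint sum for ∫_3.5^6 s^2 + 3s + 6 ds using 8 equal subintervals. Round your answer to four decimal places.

Δs = (6 − 3.5)/8 = 0.3125.
Midpoints: 3.65625, 3.96875, 4.28125, 4.59375, 4.90625, 5.21875, 5.53125, 5.84375.
f(3.65625) = 31065/1024, f(3.96875) = 34465/1024, f(4.28125) = 38065/1024, f(4.59375) = 41865/1024, f(4.90625) = 45865/1024, f(5.21875) = 50065/1024, f(5.53125) = 54465/1024, f(5.84375) = 59065/1024.
Sum = Δs · [f(3.65625) + f(3.96875) + f(4.28125) + ...].
Sum ≈ 108.3130.

108.3130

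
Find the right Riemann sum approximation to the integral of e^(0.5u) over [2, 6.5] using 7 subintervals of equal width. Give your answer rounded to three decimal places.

Δu = (6.5 − 2)/7 = 9/14.
Right endpoints: 37/14, 23/7, 55/14, 32/7, 73/14, 41/7, 6.5.
f(37/14) ≈ 3.749, f(23/7) ≈ 5.170, f(55/14) ≈ 7.130, f(32/7) ≈ 9.833, f(73/14) ≈ 13.560, f(41/7) ≈ 18.701, f(6.5) ≈ 25.790.
Sum = Δu · [f(37/14) + f(23/7) + f(55/14) + ...].
Sum ≈ 53.957.

53.957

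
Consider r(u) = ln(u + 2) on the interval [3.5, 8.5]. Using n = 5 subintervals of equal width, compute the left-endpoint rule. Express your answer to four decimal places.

Δu = (8.5 − 3.5)/5 = 1.
Left endpoints: 3.5, 4.5, 5.5, 6.5, 7.5.
r(3.5) ≈ 1.7047, r(4.5) ≈ 1.8718, r(5.5) ≈ 2.0149, r(6.5) ≈ 2.1401, r(7.5) ≈ 2.2513.
Sum = Δu · [r(3.5) + r(4.5) + r(5.5) + r(6.5) + r(7.5)].
Sum ≈ 9.9828.

9.9828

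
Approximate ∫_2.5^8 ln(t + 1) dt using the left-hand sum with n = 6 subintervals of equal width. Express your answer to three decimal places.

Δt = (8 − 2.5)/6 = 11/12.
Left endpoints: 2.5, 41/12, 13/3, 5.25, 37/6, 85/12.
f(2.5) ≈ 1.253, f(41/12) ≈ 1.485, f(13/3) ≈ 1.674, f(5.25) ≈ 1.833, f(37/6) ≈ 1.969, f(85/12) ≈ 2.090.
Sum = Δt · [f(2.5) + f(41/12) + f(13/3) + ...].
Sum ≈ 9.445.

9.445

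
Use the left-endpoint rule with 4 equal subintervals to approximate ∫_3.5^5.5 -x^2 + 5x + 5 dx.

15.75

Δx = (5.5 − 3.5)/4 = 0.5.
Left endpoints: 3.5, 4, 4.5, 5.
f(3.5) = 10.25, f(4) = 9, f(4.5) = 7.25, f(5) = 5.
Sum = Δx · [f(3.5) + f(4) + f(4.5) + f(5)].
Sum = 15.75.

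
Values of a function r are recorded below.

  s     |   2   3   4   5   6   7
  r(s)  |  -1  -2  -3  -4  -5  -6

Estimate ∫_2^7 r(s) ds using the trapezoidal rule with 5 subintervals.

Δs = 1.
T_5 = (1/2)·[(-1) + 2·(-2) + 2·(-3) + 2·(-4) + 2·(-5) + (-6)] = -17.5.

-17.5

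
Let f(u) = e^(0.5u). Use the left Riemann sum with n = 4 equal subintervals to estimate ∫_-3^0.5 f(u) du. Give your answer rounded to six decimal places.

Δu = (0.5 − (-3))/4 = 0.875.
Left endpoints: -3, -2.125, -1.25, -0.375.
f(-3) ≈ 0.223130, f(-2.125) ≈ 0.345591, f(-1.25) ≈ 0.535261, f(-0.375) ≈ 0.829029.
Sum = Δu · [f(-3) + f(-2.125) + f(-1.25) + f(-0.375)].
Sum ≈ 1.691385.

1.691385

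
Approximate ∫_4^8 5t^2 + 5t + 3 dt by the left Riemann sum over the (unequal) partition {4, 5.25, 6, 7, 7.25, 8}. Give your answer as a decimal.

764.34375

Subinterval widths: 1.25, 0.75, 1, 0.25, 0.75.
Left endpoints: 4, 5.25, 6, 7, 7.25.
f(4) = 103, f(5.25) = 167.0625, f(6) = 213, f(7) = 283, f(7.25) = 302.0625.
Sum = Σ Δt_i · f(t_i).
Sum = 764.34375.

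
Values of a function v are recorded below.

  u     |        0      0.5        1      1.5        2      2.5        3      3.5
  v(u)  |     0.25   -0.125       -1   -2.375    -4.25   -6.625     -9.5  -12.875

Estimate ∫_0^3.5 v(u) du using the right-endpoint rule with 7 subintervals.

-18.375

Δu = 0.5.
Sum = 0.5·[(-0.125) + (-1) + (-2.375) + (-4.25) + (-6.625) + (-9.5) + (-12.875)] = -18.375.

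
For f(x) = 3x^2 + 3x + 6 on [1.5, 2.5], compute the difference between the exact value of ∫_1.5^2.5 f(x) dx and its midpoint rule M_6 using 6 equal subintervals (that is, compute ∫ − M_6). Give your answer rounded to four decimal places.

0.0069

Exact integral: ∫_1.5^2.5 f(x) dx = 24.25.
M_6 ≈ 24.243056.
Error ≈ 24.25 − 24.243056 ≈ 0.0069.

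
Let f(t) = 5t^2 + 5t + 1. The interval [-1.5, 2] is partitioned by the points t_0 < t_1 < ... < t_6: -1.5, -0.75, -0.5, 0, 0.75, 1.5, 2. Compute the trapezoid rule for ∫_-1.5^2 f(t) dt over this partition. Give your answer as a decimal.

Subinterval widths: 0.75, 0.25, 0.5, 0.75, 0.75, 0.5.
f(-1.5) = 4.75, f(-0.75) = 0.0625, f(-0.5) = -0.25, f(0) = 1, f(0.75) = 7.5625, f(1.5) = 19.75, f(2) = 31.
On each subinterval the trapezoid contributes (Δt_i/2)·[f(t_{i-1}) + f(t_i)].
Sum = 28.109375.

28.109375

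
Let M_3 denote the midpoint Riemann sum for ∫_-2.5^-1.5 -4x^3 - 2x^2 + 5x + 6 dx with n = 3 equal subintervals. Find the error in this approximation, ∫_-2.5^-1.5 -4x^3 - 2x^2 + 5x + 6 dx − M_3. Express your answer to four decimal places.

0.2037

Exact integral: ∫_-2.5^-1.5 f(x) dx ≈ 21.833333.
M_3 ≈ 21.629630.
Error ≈ 21.833333 − 21.629630 ≈ 0.2037.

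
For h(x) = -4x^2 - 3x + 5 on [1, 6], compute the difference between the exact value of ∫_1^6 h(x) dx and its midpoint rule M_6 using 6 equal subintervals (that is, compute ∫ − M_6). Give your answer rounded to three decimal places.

-1.157

Exact integral: ∫_1^6 h(x) dx ≈ -314.16667.
M_6 ≈ -313.00926.
Error ≈ -314.16667 − (-313.00926) ≈ -1.157.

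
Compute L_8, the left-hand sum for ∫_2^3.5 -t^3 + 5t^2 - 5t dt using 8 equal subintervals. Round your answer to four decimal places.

Δt = (3.5 − 2)/8 = 0.1875.
Left endpoints: 2, 2.1875, 2.375, 2.5625, 2.75, 2.9375, 3.125, 3.3125.
f(2) = 2, f(2.1875) = 10325/4096, f(2.375) = 1501/512, f(2.5625) = 13079/4096, f(2.75) = 3.265625, f(2.9375) = 12737/4096, f(3.125) = 1375/512, f(3.3125) = 8003/4096.
Sum = Δt · [f(2) + f(2.1875) + f(2.375) + ...].
Sum ≈ 4.0613.

4.0613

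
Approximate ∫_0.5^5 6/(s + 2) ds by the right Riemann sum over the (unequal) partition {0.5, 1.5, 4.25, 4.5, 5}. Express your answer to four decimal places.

Subinterval widths: 1, 2.75, 0.25, 0.5.
Right endpoints: 1.5, 4.25, 4.5, 5.
f(1.5) = 12/7, f(4.25) = 0.96, f(4.5) = 12/13, f(5) = 6/7.
Sum = Σ Δs_i · f(s_i).
Sum ≈ 5.0136.

5.0136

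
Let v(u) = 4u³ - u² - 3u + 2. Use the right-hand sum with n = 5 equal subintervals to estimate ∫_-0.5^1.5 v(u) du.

6.3

Δu = (1.5 − (-0.5))/5 = 0.4.
Right endpoints: -0.1, 0.3, 0.7, 1.1, 1.5.
v(-0.1) = 2.286, v(0.3) = 1.118, v(0.7) = 0.782, v(1.1) = 2.814, v(1.5) = 8.75.
Sum = Δu · [v(-0.1) + v(0.3) + v(0.7) + v(1.1) + v(1.5)].
Sum = 6.3.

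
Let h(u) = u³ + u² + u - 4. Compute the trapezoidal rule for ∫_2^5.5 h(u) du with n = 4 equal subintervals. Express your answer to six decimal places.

Δu = (5.5 − 2)/4 = 0.875.
h(2) = 10, h(2.875) = 15823/512, h(3.75) = 66.546875, h(4.625) = 61925/512, h(5.5) = 198.125.
T_4 = (Δu/2)·[h(u_0) + 2h(u_1) + 2h(u_2) + 2h(u_3) + h(u_4)].
Sum ≈ 282.153320.

282.153320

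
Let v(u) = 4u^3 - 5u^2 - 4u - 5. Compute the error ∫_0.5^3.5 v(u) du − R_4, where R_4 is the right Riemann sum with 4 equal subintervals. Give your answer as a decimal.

Exact integral: ∫_0.5^3.5 v(u) du = 39.75.
R_4 = 82.21875.
Error = 39.75 − 82.21875 = -42.46875.

-42.46875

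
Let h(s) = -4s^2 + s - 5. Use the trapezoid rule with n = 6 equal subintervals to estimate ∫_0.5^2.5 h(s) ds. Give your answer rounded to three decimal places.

Δs = (2.5 − 0.5)/6 = 1/3.
h(0.5) = -5.5, h(5/6) = -125/18, h(7/6) = -167/18, h(1.5) = -12.5, h(11/6) = -299/18, h(13/6) = -389/18, h(2.5) = -27.5.
T_6 = (Δs/2)·[h(s_0) + 2h(s_1) + ... + 2h(s_{5}) + h(s_6)].
Sum ≈ -27.815.

-27.815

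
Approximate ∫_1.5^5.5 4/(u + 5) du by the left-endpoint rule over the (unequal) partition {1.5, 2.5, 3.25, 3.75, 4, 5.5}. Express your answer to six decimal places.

Subinterval widths: 1, 0.75, 0.5, 0.25, 1.5.
Left endpoints: 1.5, 2.5, 3.25, 3.75, 4.
f(1.5) = 8/13, f(2.5) = 8/15, f(3.25) = 16/33, f(3.75) = 16/35, f(4) = 4/9.
Sum = Σ Δu_i · f(u_i).
Sum ≈ 2.038761.

2.038761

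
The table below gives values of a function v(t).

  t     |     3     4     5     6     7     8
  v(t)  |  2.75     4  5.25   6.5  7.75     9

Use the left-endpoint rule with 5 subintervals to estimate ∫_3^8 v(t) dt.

Δt = 1.
Sum = 1·[2.75 + 4 + 5.25 + 6.5 + 7.75] = 26.25.

26.25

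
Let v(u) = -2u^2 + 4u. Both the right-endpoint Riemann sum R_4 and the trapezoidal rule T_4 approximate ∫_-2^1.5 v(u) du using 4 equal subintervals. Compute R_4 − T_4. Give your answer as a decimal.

7.65625

R_4 = -4.3203125.
T_4 = -11.9765625.
R_4 − T_4 = 7.65625.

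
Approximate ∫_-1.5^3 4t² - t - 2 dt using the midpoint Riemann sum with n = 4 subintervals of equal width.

26.2265625

Δt = (3 − (-1.5))/4 = 1.125.
Midpoints: -0.9375, 0.1875, 1.3125, 2.4375.
f(-0.9375) = 2.453125, f(0.1875) = -2.046875, f(1.3125) = 3.578125, f(2.4375) = 19.328125.
Sum = Δt · [f(-0.9375) + f(0.1875) + f(1.3125) + f(2.4375)].
Sum = 26.2265625.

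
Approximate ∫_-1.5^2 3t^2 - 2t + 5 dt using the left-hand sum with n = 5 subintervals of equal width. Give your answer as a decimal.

28.595

Δt = (2 − (-1.5))/5 = 0.7.
Left endpoints: -1.5, -0.8, -0.1, 0.6, 1.3.
f(-1.5) = 14.75, f(-0.8) = 8.52, f(-0.1) = 5.23, f(0.6) = 4.88, f(1.3) = 7.47.
Sum = Δt · [f(-1.5) + f(-0.8) + f(-0.1) + f(0.6) + f(1.3)].
Sum = 28.595.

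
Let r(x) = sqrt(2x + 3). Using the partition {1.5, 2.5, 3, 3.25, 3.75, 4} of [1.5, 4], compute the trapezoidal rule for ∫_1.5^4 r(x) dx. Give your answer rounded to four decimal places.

Subinterval widths: 1, 0.5, 0.25, 0.5, 0.25.
r(1.5) ≈ 2.4495, r(2.5) ≈ 2.8284, r(3) ≈ 3.0000, r(3.25) ≈ 3.0822, r(3.75) ≈ 3.2404, r(4) ≈ 3.3166.
On each subinterval the trapezoid contributes (Δx_i/2)·[r(x_{i-1}) + r(x_i)].
Sum ≈ 7.2566.

7.2566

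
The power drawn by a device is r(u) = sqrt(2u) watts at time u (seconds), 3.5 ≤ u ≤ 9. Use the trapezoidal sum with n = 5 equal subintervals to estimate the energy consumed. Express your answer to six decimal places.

19.268121

Δu = (9 − 3.5)/5 = 1.1.
r(3.5) ≈ 2.645751, r(4.6) ≈ 3.033150, r(5.7) ≈ 3.376389, r(6.8) ≈ 3.687818, r(7.9) ≈ 3.974921, r(9) ≈ 4.242641.
T_5 = (Δu/2)·[r(u_0) + 2r(u_1) + ... + 2r(u_{4}) + r(u_5)].
Sum ≈ 19.268121.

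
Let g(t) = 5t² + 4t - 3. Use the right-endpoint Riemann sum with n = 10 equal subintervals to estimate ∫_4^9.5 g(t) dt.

Δt = (9.5 − 4)/10 = 0.55.
Right endpoints: 4.55, 5.1, 5.65, 6.2, 6.75, 7.3, 7.85, 8.4, 8.95, 9.5.
g(4.55) = 118.7125, g(5.1) = 147.45, g(5.65) = 179.2125, g(6.2) = 214, g(6.75) = 251.8125, g(7.3) = 292.65, g(7.85) = 336.5125, g(8.4) = 383.4, g(8.95) = 433.3125, g(9.5) = 486.25.
Sum = Δt · [g(4.55) + g(5.1) + g(5.65) + ...].
Sum = 1563.821875.

1563.821875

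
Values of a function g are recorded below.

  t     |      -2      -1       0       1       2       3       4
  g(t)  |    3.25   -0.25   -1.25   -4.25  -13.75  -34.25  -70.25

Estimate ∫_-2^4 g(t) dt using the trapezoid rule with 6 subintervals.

Δt = 1.
T_6 = (1/2)·[3.25 + 2·(-0.25) + 2·(-1.25) + 2·(-4.25) + 2·(-13.75) + 2·(-34.25) + (-70.25)] = -87.25.

-87.25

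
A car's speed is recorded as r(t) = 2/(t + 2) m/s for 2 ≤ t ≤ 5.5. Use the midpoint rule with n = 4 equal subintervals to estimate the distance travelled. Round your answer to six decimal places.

1.254394

Δt = (5.5 − 2)/4 = 0.875.
Midpoints: 2.4375, 3.3125, 4.1875, 5.0625.
r(2.4375) = 32/71, r(3.3125) = 32/85, r(4.1875) = 32/99, r(5.0625) = 32/113.
Sum = Δt · [r(2.4375) + r(3.3125) + r(4.1875) + r(5.0625)].
Sum ≈ 1.254394.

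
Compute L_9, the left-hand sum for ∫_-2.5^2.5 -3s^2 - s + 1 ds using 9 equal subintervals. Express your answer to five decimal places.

-25.63272

Δs = (2.5 − (-2.5))/9 = 5/9.
Left endpoints: -2.5, -35/18, -25/18, -5/6, -5/18, 5/18, 5/6, 25/18, 35/18.
f(-2.5) = -15.25, f(-35/18) = -907/108, f(-25/18) = -367/108, f(-5/6) = -0.25, f(-5/18) = 113/108, f(5/18) = 53/108, f(5/6) = -23/12, f(25/18) = -667/108, f(35/18) = -1327/108.
Sum = Δs · [f(-2.5) + f(-35/18) + f(-25/18) + ...].
Sum ≈ -25.63272.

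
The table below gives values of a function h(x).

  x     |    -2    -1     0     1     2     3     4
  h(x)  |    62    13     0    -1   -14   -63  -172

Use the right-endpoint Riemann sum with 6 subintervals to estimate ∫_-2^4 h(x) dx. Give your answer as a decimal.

Δx = 1.
Sum = 1·[13 + 0 + (-1) + (-14) + (-63) + (-172)] = -237.

-237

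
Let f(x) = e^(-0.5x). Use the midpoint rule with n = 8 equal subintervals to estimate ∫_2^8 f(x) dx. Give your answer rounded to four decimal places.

0.6950

Δx = (8 − 2)/8 = 0.75.
Midpoints: 2.375, 3.125, 3.875, 4.625, 5.375, 6.125, 6.875, 7.625.
f(2.375) ≈ 0.3050, f(3.125) ≈ 0.2096, f(3.875) ≈ 0.1441, f(4.625) ≈ 0.0990, f(5.375) ≈ 0.0681, f(6.125) ≈ 0.0468, f(6.875) ≈ 0.0321, f(7.625) ≈ 0.0221.
Sum = Δx · [f(2.375) + f(3.125) + f(3.875) + ...].
Sum ≈ 0.6950.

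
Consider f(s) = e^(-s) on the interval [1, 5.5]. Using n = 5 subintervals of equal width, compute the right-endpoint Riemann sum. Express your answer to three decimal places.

0.224

Δs = (5.5 − 1)/5 = 0.9.
Right endpoints: 1.9, 2.8, 3.7, 4.6, 5.5.
f(1.9) ≈ 0.150, f(2.8) ≈ 0.061, f(3.7) ≈ 0.025, f(4.6) ≈ 0.010, f(5.5) ≈ 0.004.
Sum = Δs · [f(1.9) + f(2.8) + f(3.7) + f(4.6) + f(5.5)].
Sum ≈ 0.224.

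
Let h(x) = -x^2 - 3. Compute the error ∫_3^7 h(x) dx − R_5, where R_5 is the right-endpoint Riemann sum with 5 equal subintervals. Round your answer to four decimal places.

16.4267

Exact integral: ∫_3^7 h(x) dx ≈ -117.333333.
R_5 = -133.76.
Error ≈ -117.333333 − (-133.76) ≈ 16.4267.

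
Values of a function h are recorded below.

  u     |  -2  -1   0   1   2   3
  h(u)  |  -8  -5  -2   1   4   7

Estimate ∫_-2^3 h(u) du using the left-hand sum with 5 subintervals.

-10

Δu = 1.
Sum = 1·[(-8) + (-5) + (-2) + 1 + 4] = -10.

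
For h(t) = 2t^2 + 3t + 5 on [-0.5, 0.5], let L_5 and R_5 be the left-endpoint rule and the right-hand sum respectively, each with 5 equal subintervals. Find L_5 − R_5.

-0.6

L_5 = 4.88.
R_5 = 5.48.
L_5 − R_5 = -0.6.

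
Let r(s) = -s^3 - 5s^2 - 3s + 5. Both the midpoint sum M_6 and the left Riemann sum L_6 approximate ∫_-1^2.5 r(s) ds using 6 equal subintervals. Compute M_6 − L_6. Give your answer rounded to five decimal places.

-13.40907

M_6 ≈ -26.8794126.
L_6 ≈ -13.4703414.
M_6 − L_6 ≈ -13.40907.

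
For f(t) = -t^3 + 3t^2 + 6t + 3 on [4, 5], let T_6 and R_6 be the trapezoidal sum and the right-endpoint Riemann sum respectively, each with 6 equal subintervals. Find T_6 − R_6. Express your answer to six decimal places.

2.333333

T_6 ≈ -1.29861111.
R_6 ≈ -3.63194444.
T_6 − R_6 ≈ 2.333333.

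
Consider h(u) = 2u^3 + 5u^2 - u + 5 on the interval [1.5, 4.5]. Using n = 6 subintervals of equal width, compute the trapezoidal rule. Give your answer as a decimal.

357.625

Δu = (4.5 − 1.5)/6 = 0.5.
h(1.5) = 21.5, h(2) = 39, h(2.5) = 65, h(3) = 101, h(3.5) = 148.5, h(4) = 209, h(4.5) = 284.
T_6 = (Δu/2)·[h(u_0) + 2h(u_1) + ... + 2h(u_{5}) + h(u_6)].
Sum = 357.625.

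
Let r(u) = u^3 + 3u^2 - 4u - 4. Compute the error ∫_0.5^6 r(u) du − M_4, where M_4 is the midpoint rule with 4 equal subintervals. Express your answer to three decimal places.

11.048

Exact integral: ∫_0.5^6 r(u) du = 446.359375.
M_4 ≈ 435.31104.
Error ≈ 446.359375 − 435.31104 ≈ 11.048.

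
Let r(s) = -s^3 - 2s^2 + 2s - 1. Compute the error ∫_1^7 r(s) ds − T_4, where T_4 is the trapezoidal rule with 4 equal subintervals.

31.5

Exact integral: ∫_1^7 r(s) ds = -786.
T_4 = -817.5.
Error = -786 − (-817.5) = 31.5.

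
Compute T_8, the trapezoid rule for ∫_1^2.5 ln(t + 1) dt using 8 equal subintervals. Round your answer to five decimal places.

1.49775

Δt = (2.5 − 1)/8 = 0.1875.
f(1) ≈ 0.69315, f(1.1875) ≈ 0.78276, f(1.375) ≈ 0.86500, f(1.5625) ≈ 0.94098, f(1.75) ≈ 1.01160, f(1.9375) ≈ 1.07756, f(2.125) ≈ 1.13943, f(2.3125) ≈ 1.19770, f(2.5) ≈ 1.25276.
T_8 = (Δt/2)·[f(t_0) + 2f(t_1) + ... + 2f(t_{7}) + f(t_8)].
Sum ≈ 1.49775.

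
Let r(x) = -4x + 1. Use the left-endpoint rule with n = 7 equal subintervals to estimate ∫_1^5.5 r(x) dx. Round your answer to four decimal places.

Δx = (5.5 − 1)/7 = 9/14.
Left endpoints: 1, 23/14, 16/7, 41/14, 25/7, 59/14, 34/7.
r(1) = -3, r(23/14) = -39/7, r(16/7) = -57/7, r(41/14) = -75/7, r(25/7) = -93/7, r(59/14) = -111/7, r(34/7) = -129/7.
Sum = Δx · [r(1) + r(23/14) + r(16/7) + ...].
Sum ≈ -48.2143.

-48.2143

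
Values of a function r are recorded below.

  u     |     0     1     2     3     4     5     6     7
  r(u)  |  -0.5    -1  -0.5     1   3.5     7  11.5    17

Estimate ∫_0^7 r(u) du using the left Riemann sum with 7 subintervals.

Δu = 1.
Sum = 1·[(-0.5) + (-1) + (-0.5) + 1 + 3.5 + 7 + 11.5] = 21.

21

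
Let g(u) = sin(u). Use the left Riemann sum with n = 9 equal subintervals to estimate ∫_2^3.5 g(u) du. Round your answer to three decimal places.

0.624

Δu = (3.5 − 2)/9 = 1/6.
Left endpoints: 2, 13/6, 7/3, 2.5, 8/3, 17/6, 3, 19/6, 10/3.
g(2) ≈ 0.909, g(13/6) ≈ 0.828, g(7/3) ≈ 0.723, g(2.5) ≈ 0.598, g(8/3) ≈ 0.457, g(17/6) ≈ 0.303, g(3) ≈ 0.141, g(19/6) ≈ -0.025, g(10/3) ≈ -0.191.
Sum = Δu · [g(2) + g(13/6) + g(7/3) + ...].
Sum ≈ 0.624.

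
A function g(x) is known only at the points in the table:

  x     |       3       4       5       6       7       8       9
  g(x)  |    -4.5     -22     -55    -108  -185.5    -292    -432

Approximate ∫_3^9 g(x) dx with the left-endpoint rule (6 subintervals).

-667

Δx = 1.
Sum = 1·[(-4.5) + (-22) + (-55) + (-108) + (-185.5) + (-292)] = -667.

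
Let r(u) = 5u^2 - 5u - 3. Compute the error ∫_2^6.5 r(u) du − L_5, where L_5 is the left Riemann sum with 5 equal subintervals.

72.9

Exact integral: ∫_2^6.5 r(u) du = 335.25.
L_5 = 262.35.
Error = 335.25 − 262.35 = 72.9.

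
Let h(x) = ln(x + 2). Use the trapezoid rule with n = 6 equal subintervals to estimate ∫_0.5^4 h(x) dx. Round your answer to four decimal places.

4.9532

Δx = (4 − 0.5)/6 = 7/12.
h(0.5) ≈ 0.9163, h(13/12) ≈ 1.1260, h(5/3) ≈ 1.2993, h(2.25) ≈ 1.4469, h(17/6) ≈ 1.5755, h(41/12) ≈ 1.6895, h(4) ≈ 1.7918.
T_6 = (Δx/2)·[h(x_0) + 2h(x_1) + ... + 2h(x_{5}) + h(x_6)].
Sum ≈ 4.9532.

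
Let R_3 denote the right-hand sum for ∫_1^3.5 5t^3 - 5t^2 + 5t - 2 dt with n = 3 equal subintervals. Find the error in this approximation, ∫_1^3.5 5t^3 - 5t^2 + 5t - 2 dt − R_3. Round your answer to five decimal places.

Exact integral: ∫_1^3.5 f(t) dt ≈ 139.6614583.
R_3 ≈ 216.9907407.
Error ≈ 139.6614583 − 216.9907407 ≈ -77.32928.

-77.32928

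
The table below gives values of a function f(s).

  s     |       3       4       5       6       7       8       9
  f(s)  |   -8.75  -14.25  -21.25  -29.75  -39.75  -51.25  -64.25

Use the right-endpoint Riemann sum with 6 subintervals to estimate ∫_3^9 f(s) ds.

-220.5

Δs = 1.
Sum = 1·[(-14.25) + (-21.25) + (-29.75) + (-39.75) + (-51.25) + (-64.25)] = -220.5.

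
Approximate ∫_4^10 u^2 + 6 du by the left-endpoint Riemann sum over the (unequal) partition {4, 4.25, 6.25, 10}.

Subinterval widths: 0.25, 2, 3.75.
Left endpoints: 4, 4.25, 6.25.
f(4) = 22, f(4.25) = 24.0625, f(6.25) = 45.0625.
Sum = Σ Δu_i · f(u_i).
Sum = 222.609375.

222.609375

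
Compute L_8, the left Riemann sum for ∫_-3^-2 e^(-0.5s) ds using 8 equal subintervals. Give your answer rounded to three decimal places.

Δs = (-2 − (-3))/8 = 0.125.
Left endpoints: -3, -2.875, -2.75, -2.625, -2.5, -2.375, -2.25, -2.125.
f(-3) ≈ 4.482, f(-2.875) ≈ 4.210, f(-2.75) ≈ 3.955, f(-2.625) ≈ 3.715, f(-2.5) ≈ 3.490, f(-2.375) ≈ 3.279, f(-2.25) ≈ 3.080, f(-2.125) ≈ 2.894.
Sum = Δs · [f(-3) + f(-2.875) + f(-2.75) + ...].
Sum ≈ 3.638.

3.638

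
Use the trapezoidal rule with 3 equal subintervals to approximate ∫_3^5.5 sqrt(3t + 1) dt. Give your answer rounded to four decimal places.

Δt = (5.5 − 3)/3 = 5/6.
f(3) ≈ 3.1623, f(23/6) ≈ 3.5355, f(14/3) ≈ 3.8730, f(5.5) ≈ 4.1833.
T_3 = (Δt/2)·[f(t_0) + 2f(t_1) + 2f(t_2) + f(t_3)].
Sum ≈ 9.2344.

9.2344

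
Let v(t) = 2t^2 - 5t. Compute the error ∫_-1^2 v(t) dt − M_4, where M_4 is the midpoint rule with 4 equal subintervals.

Exact integral: ∫_-1^2 v(t) dt = -1.5.
M_4 = -1.78125.
Error = -1.5 − (-1.78125) = 0.28125.

0.28125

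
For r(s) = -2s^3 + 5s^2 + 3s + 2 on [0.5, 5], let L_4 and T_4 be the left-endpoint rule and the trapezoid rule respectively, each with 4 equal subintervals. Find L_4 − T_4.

L_4 ≈ -5.85352.
T_4 ≈ -69.13477.
L_4 − T_4 = 63.28125.

63.28125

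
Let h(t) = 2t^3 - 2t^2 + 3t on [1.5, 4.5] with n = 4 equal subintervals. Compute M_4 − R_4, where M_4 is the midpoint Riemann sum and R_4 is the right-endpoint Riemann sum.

-62.4375

M_4 = 168.75.
R_4 = 231.1875.
M_4 − R_4 = -62.4375.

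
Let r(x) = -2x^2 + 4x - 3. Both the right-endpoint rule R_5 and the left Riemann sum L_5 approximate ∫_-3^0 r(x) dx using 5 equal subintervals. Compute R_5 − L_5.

18

R_5 = -36.36.
L_5 = -54.36.
R_5 − L_5 = 18.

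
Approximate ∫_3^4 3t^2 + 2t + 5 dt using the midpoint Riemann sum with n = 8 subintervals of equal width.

Δt = (4 − 3)/8 = 0.125.
Midpoints: 3.0625, 3.1875, 3.3125, 3.4375, 3.5625, 3.6875, 3.8125, 3.9375.
f(3.0625) = 39.26171875, f(3.1875) = 41.85546875, f(3.3125) = 44.54296875, f(3.4375) = 47.32421875, f(3.5625) = 50.19921875, f(3.6875) = 53.16796875, f(3.8125) = 56.23046875, f(3.9375) = 59.38671875.
Sum = Δt · [f(3.0625) + f(3.1875) + f(3.3125) + ...].
Sum = 48.99609375.

48.99609375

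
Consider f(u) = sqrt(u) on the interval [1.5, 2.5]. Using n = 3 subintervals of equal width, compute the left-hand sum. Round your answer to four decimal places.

Δu = (2.5 − 1.5)/3 = 1/3.
Left endpoints: 1.5, 11/6, 13/6.
f(1.5) ≈ 1.2247, f(11/6) ≈ 1.3540, f(13/6) ≈ 1.4720.
Sum = Δu · [f(1.5) + f(11/6) + f(13/6)].
Sum ≈ 1.3502.

1.3502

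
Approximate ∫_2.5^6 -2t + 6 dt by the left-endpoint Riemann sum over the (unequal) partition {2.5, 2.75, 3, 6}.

0.375

Subinterval widths: 0.25, 0.25, 3.
Left endpoints: 2.5, 2.75, 3.
f(2.5) = 1, f(2.75) = 0.5, f(3) = 0.
Sum = Σ Δt_i · f(t_i).
Sum = 0.375.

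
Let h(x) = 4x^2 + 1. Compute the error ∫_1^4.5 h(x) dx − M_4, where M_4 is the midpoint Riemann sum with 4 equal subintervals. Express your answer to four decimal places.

0.8932

Exact integral: ∫_1^4.5 h(x) dx ≈ 123.666667.
M_4 = 122.7734375.
Error ≈ 123.666667 − 122.7734375 ≈ 0.8932.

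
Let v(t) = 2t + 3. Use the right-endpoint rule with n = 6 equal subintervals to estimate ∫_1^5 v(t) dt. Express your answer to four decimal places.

38.6667

Δt = (5 − 1)/6 = 2/3.
Right endpoints: 5/3, 7/3, 3, 11/3, 13/3, 5.
v(5/3) = 19/3, v(7/3) = 23/3, v(3) = 9, v(11/3) = 31/3, v(13/3) = 35/3, v(5) = 13.
Sum = Δt · [v(5/3) + v(7/3) + v(3) + ...].
Sum ≈ 38.6667.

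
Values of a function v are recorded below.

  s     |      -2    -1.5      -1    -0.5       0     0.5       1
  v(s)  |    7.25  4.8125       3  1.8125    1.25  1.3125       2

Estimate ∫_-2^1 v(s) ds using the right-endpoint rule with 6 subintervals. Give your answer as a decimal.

7.09375

Δs = 0.5.
Sum = 0.5·[4.8125 + 3 + 1.8125 + 1.25 + 1.3125 + 2] = 7.09375.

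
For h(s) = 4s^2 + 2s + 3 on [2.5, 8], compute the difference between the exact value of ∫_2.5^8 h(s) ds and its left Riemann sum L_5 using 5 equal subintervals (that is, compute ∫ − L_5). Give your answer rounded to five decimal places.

128.66333

Exact integral: ∫_2.5^8 h(s) ds ≈ 736.0833333.
L_5 = 607.42.
Error ≈ 736.0833333 − 607.42 ≈ 128.66333.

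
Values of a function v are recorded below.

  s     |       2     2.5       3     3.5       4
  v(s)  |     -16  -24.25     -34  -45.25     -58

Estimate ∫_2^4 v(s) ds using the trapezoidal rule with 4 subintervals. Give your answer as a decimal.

-70.25

Δs = 0.5.
T_4 = (0.5/2)·[(-16) + 2·(-24.25) + 2·(-34) + 2·(-45.25) + (-58)] = -70.25.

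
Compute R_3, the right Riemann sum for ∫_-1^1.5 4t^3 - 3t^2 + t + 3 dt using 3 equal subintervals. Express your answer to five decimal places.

14.58333

Δt = (1.5 − (-1))/3 = 5/6.
Right endpoints: -1/6, 2/3, 1.5.
f(-1/6) = 295/108, f(2/3) = 95/27, f(1.5) = 11.25.
Sum = Δt · [f(-1/6) + f(2/3) + f(1.5)].
Sum ≈ 14.58333.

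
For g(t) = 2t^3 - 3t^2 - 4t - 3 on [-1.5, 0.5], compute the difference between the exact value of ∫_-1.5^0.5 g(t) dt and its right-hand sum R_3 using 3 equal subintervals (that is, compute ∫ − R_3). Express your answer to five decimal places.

-0.77778

Exact integral: ∫_-1.5^0.5 g(t) dt = -8.
R_3 ≈ -7.2222222.
Error ≈ -8 − (-7.2222222) ≈ -0.77778.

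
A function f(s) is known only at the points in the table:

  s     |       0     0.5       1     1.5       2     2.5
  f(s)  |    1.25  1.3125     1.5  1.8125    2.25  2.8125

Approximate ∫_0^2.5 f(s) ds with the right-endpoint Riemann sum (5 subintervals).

4.84375

Δs = 0.5.
Sum = 0.5·[1.3125 + 1.5 + 1.8125 + 2.25 + 2.8125] = 4.84375.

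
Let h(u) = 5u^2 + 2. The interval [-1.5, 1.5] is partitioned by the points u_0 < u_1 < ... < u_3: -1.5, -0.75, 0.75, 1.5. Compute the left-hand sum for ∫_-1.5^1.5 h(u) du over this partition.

20.765625

Subinterval widths: 0.75, 1.5, 0.75.
Left endpoints: -1.5, -0.75, 0.75.
h(-1.5) = 13.25, h(-0.75) = 4.8125, h(0.75) = 4.8125.
Sum = Σ Δu_i · h(u_i).
Sum = 20.765625.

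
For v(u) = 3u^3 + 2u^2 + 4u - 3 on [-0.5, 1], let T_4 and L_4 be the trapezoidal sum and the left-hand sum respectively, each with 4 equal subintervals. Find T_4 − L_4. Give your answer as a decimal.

T_4 ≈ -1.3974609.
L_4 ≈ -3.4365234.
T_4 − L_4 = 2.0390625.

2.0390625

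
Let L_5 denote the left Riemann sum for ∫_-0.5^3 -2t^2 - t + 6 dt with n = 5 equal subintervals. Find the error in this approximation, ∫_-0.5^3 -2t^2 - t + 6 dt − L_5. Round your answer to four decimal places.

Exact integral: ∫_-0.5^3 f(t) dt ≈ -1.458333.
L_5 = 5.32.
Error ≈ -1.458333 − 5.32 ≈ -6.7783.

-6.7783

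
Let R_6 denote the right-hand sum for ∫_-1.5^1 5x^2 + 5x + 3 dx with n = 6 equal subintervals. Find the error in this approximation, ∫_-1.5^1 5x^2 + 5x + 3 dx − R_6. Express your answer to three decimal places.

Exact integral: ∫_-1.5^1 f(x) dx ≈ 11.66667.
R_6 ≈ 13.33044.
Error ≈ 11.66667 − 13.33044 ≈ -1.664.

-1.664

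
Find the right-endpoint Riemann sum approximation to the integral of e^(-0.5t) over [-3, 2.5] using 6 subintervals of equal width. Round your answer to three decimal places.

6.614

Δt = (2.5 − (-3))/6 = 11/12.
Right endpoints: -25/12, -7/6, -0.25, 2/3, 19/12, 2.5.
f(-25/12) ≈ 2.834, f(-7/6) ≈ 1.792, f(-0.25) ≈ 1.133, f(2/3) ≈ 0.717, f(19/12) ≈ 0.453, f(2.5) ≈ 0.287.
Sum = Δt · [f(-25/12) + f(-7/6) + f(-0.25) + ...].
Sum ≈ 6.614.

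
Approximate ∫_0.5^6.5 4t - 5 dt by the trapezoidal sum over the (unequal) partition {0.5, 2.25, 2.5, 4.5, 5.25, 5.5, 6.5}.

54

Subinterval widths: 1.75, 0.25, 2, 0.75, 0.25, 1.
f(0.5) = -3, f(2.25) = 4, f(2.5) = 5, f(4.5) = 13, f(5.25) = 16, f(5.5) = 17, f(6.5) = 21.
On each subinterval the trapezoid contributes (Δt_i/2)·[f(t_{i-1}) + f(t_i)].
Sum = 54.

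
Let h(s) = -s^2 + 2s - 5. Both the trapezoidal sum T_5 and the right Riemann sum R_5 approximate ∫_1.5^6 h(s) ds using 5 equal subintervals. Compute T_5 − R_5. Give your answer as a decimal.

T_5 = -60.2325.
R_5 = -71.37.
T_5 − R_5 = 11.1375.

11.1375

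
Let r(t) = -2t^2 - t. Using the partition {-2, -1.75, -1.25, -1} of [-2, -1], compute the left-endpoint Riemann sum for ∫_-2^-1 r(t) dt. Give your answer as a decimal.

-4.15625

Subinterval widths: 0.25, 0.5, 0.25.
Left endpoints: -2, -1.75, -1.25.
r(-2) = -6, r(-1.75) = -4.375, r(-1.25) = -1.875.
Sum = Σ Δt_i · r(t_i).
Sum = -4.15625.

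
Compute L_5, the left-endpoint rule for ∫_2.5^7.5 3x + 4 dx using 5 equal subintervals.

Δx = (7.5 − 2.5)/5 = 1.
Left endpoints: 2.5, 3.5, 4.5, 5.5, 6.5.
f(2.5) = 11.5, f(3.5) = 14.5, f(4.5) = 17.5, f(5.5) = 20.5, f(6.5) = 23.5.
Sum = Δx · [f(2.5) + f(3.5) + f(4.5) + f(5.5) + f(6.5)].
Sum = 87.5.

87.5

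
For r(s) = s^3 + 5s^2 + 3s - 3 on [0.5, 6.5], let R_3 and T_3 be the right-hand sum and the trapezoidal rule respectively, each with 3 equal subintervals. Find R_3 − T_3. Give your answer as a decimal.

R_3 = 1513.25.
T_3 = 1010.75.
R_3 − T_3 = 502.5.

502.5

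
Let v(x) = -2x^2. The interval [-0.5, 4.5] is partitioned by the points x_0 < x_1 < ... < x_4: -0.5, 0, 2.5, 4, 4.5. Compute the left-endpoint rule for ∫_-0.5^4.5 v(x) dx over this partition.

-35

Subinterval widths: 0.5, 2.5, 1.5, 0.5.
Left endpoints: -0.5, 0, 2.5, 4.
v(-0.5) = -0.5, v(0) = 0, v(2.5) = -12.5, v(4) = -32.
Sum = Σ Δx_i · v(x_i).
Sum = -35.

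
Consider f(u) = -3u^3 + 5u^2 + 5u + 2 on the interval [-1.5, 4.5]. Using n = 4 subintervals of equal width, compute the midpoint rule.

-79.6875

Δu = (4.5 − (-1.5))/4 = 1.5.
Midpoints: -0.75, 0.75, 2.25, 3.75.
f(-0.75) = 2.328125, f(0.75) = 7.296875, f(2.25) = 4.390625, f(3.75) = -67.140625.
Sum = Δu · [f(-0.75) + f(0.75) + f(2.25) + f(3.75)].
Sum = -79.6875.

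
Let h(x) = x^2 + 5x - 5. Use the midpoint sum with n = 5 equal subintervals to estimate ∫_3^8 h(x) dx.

Δx = (8 − 3)/5 = 1.
Midpoints: 3.5, 4.5, 5.5, 6.5, 7.5.
h(3.5) = 24.75, h(4.5) = 37.75, h(5.5) = 52.75, h(6.5) = 69.75, h(7.5) = 88.75.
Sum = Δx · [h(3.5) + h(4.5) + h(5.5) + h(6.5) + h(7.5)].
Sum = 273.75.

273.75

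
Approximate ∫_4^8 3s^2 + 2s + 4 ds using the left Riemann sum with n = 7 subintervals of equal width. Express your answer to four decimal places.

469.2245

Δs = (8 − 4)/7 = 4/7.
Left endpoints: 4, 32/7, 36/7, 40/7, 44/7, 48/7, 52/7.
f(4) = 60, f(32/7) = 3716/49, f(36/7) = 4588/49, f(40/7) = 5556/49, f(44/7) = 6620/49, f(48/7) = 7780/49, f(52/7) = 9036/49.
Sum = Δs · [f(4) + f(32/7) + f(36/7) + ...].
Sum ≈ 469.2245.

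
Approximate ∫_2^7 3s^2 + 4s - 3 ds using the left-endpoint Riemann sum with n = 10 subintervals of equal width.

371.875

Δs = (7 − 2)/10 = 0.5.
Left endpoints: 2, 2.5, 3, 3.5, 4, 4.5, 5, 5.5, 6, 6.5.
f(2) = 17, f(2.5) = 25.75, f(3) = 36, f(3.5) = 47.75, f(4) = 61, f(4.5) = 75.75, f(5) = 92, f(5.5) = 109.75, f(6) = 129, f(6.5) = 149.75.
Sum = Δs · [f(2) + f(2.5) + f(3) + ...].
Sum = 371.875.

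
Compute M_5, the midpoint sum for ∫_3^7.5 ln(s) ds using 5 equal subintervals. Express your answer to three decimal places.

7.323

Δs = (7.5 − 3)/5 = 0.9.
Midpoints: 3.45, 4.35, 5.25, 6.15, 7.05.
f(3.45) ≈ 1.238, f(4.35) ≈ 1.470, f(5.25) ≈ 1.658, f(6.15) ≈ 1.816, f(7.05) ≈ 1.953.
Sum = Δs · [f(3.45) + f(4.35) + f(5.25) + f(6.15) + f(7.05)].
Sum ≈ 7.323.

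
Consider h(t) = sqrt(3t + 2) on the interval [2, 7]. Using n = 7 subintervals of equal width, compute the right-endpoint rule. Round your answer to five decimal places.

20.17713

Δt = (7 − 2)/7 = 5/7.
Right endpoints: 19/7, 24/7, 29/7, 34/7, 39/7, 44/7, 7.
h(19/7) ≈ 3.18479, h(24/7) ≈ 3.50510, h(29/7) ≈ 3.79850, h(34/7) ≈ 4.07080, h(39/7) ≈ 4.32600, h(44/7) ≈ 4.56696, h(7) ≈ 4.79583.
Sum = Δt · [h(19/7) + h(24/7) + h(29/7) + ...].
Sum ≈ 20.17713.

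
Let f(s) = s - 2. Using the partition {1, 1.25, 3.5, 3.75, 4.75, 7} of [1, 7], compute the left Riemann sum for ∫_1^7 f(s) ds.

Subinterval widths: 0.25, 2.25, 0.25, 1, 2.25.
Left endpoints: 1, 1.25, 3.5, 3.75, 4.75.
f(1) = -1, f(1.25) = -0.75, f(3.5) = 1.5, f(3.75) = 1.75, f(4.75) = 2.75.
Sum = Σ Δs_i · f(s_i).
Sum = 6.375.

6.375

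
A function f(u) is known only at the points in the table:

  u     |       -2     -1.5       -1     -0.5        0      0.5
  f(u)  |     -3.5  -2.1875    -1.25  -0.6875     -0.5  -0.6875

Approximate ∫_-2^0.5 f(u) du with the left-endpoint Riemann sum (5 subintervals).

-4.0625

Δu = 0.5.
Sum = 0.5·[(-3.5) + (-2.1875) + (-1.25) + (-0.6875) + (-0.5)] = -4.0625.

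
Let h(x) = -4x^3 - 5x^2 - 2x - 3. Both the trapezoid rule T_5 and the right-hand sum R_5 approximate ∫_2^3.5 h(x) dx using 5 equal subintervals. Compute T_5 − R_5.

T_5 = -205.7925.
R_5 = -233.355.
T_5 − R_5 = 27.5625.

27.5625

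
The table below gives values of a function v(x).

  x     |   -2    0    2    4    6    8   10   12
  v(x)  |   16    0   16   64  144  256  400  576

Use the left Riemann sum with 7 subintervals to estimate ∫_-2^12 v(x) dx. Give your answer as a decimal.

1792

Δx = 2.
Sum = 2·[16 + 0 + 16 + 64 + 144 + 256 + 400] = 1792.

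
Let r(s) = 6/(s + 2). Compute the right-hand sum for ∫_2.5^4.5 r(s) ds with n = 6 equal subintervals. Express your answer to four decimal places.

2.1394

Δs = (4.5 − 2.5)/6 = 1/3.
Right endpoints: 17/6, 19/6, 3.5, 23/6, 25/6, 4.5.
r(17/6) = 36/29, r(19/6) = 36/31, r(3.5) = 12/11, r(23/6) = 36/35, r(25/6) = 36/37, r(4.5) = 12/13.
Sum = Δs · [r(17/6) + r(19/6) + r(3.5) + ...].
Sum ≈ 2.1394.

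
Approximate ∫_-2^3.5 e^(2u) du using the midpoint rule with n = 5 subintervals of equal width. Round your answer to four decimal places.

Δu = (3.5 − (-2))/5 = 1.1.
Midpoints: -1.45, -0.35, 0.75, 1.85, 2.95.
f(-1.45) ≈ 0.0550, f(-0.35) ≈ 0.4966, f(0.75) ≈ 4.4817, f(1.85) ≈ 40.4473, f(2.95) ≈ 365.0375.
Sum = Δu · [f(-1.45) + f(-0.35) + f(0.75) + f(1.85) + f(2.95)].
Sum ≈ 451.5699.

451.5699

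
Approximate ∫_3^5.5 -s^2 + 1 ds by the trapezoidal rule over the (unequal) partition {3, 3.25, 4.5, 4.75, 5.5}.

-44.359375

Subinterval widths: 0.25, 1.25, 0.25, 0.75.
f(3) = -8, f(3.25) = -9.5625, f(4.5) = -19.25, f(4.75) = -21.5625, f(5.5) = -29.25.
On each subinterval the trapezoid contributes (Δs_i/2)·[f(s_{i-1}) + f(s_i)].
Sum = -44.359375.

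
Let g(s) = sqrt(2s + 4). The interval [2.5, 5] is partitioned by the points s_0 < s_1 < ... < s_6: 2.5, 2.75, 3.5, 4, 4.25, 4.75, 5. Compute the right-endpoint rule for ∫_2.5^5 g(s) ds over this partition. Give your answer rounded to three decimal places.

8.646

Subinterval widths: 0.25, 0.75, 0.5, 0.25, 0.5, 0.25.
Right endpoints: 2.75, 3.5, 4, 4.25, 4.75, 5.
g(2.75) ≈ 3.082, g(3.5) ≈ 3.317, g(4) ≈ 3.464, g(4.25) ≈ 3.536, g(4.75) ≈ 3.674, g(5) ≈ 3.742.
Sum = Σ Δs_i · g(s_i).
Sum ≈ 8.646.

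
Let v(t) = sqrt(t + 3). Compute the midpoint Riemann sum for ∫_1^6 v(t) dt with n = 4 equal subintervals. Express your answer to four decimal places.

12.6721

Δt = (6 − 1)/4 = 1.25.
Midpoints: 1.625, 2.875, 4.125, 5.375.
v(1.625) ≈ 2.1506, v(2.875) ≈ 2.4238, v(4.125) ≈ 2.6693, v(5.375) ≈ 2.8940.
Sum = Δt · [v(1.625) + v(2.875) + v(4.125) + v(5.375)].
Sum ≈ 12.6721.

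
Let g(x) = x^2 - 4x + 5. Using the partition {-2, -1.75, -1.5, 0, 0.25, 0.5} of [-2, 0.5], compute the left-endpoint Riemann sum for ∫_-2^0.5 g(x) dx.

30.15625

Subinterval widths: 0.25, 0.25, 1.5, 0.25, 0.25.
Left endpoints: -2, -1.75, -1.5, 0, 0.25.
g(-2) = 17, g(-1.75) = 15.0625, g(-1.5) = 13.25, g(0) = 5, g(0.25) = 4.0625.
Sum = Σ Δx_i · g(x_i).
Sum = 30.15625.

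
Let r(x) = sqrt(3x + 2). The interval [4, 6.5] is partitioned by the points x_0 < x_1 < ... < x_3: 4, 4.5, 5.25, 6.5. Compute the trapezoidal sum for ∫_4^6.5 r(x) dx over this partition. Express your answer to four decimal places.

10.5071

Subinterval widths: 0.5, 0.75, 1.25.
r(4) ≈ 3.7417, r(4.5) ≈ 3.9370, r(5.25) ≈ 4.2131, r(6.5) ≈ 4.6368.
On each subinterval the trapezoid contributes (Δx_i/2)·[r(x_{i-1}) + r(x_i)].
Sum ≈ 10.5071.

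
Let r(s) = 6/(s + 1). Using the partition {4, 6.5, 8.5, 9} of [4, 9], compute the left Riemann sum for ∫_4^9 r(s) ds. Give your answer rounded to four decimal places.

4.9158

Subinterval widths: 2.5, 2, 0.5.
Left endpoints: 4, 6.5, 8.5.
r(4) = 1.2, r(6.5) = 0.8, r(8.5) = 12/19.
Sum = Σ Δs_i · r(s_i).
Sum ≈ 4.9158.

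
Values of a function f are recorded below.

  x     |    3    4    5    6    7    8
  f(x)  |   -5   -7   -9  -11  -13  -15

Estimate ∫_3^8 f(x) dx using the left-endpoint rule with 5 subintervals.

Δx = 1.
Sum = 1·[(-5) + (-7) + (-9) + (-11) + (-13)] = -45.

-45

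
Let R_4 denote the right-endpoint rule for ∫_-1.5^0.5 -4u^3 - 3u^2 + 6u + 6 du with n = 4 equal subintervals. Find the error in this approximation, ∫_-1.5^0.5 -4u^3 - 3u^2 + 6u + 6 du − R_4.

-1.25

Exact integral: ∫_-1.5^0.5 f(u) du = 7.5.
R_4 = 8.75.
Error = 7.5 − 8.75 = -1.25.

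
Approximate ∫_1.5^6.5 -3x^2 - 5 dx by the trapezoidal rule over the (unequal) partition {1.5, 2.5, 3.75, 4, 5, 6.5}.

Subinterval widths: 1, 1.25, 0.25, 1, 1.5.
f(1.5) = -11.75, f(2.5) = -23.75, f(3.75) = -47.1875, f(4) = -53, f(5) = -80, f(6.5) = -131.75.
On each subinterval the trapezoid contributes (Δx_i/2)·[f(x_{i-1}) + f(x_i)].
Sum = -299.921875.

-299.921875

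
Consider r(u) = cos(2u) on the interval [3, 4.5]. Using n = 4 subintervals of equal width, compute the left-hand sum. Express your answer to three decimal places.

0.680

Δu = (4.5 − 3)/4 = 0.375.
Left endpoints: 3, 3.375, 3.75, 4.125.
r(3) ≈ 0.960, r(3.375) ≈ 0.893, r(3.75) ≈ 0.347, r(4.125) ≈ -0.386.
Sum = Δu · [r(3) + r(3.375) + r(3.75) + r(4.125)].
Sum ≈ 0.680.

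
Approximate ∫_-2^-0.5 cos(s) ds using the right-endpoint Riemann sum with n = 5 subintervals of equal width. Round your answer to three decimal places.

Δs = (-0.5 − (-2))/5 = 0.3.
Right endpoints: -1.7, -1.4, -1.1, -0.8, -0.5.
f(-1.7) ≈ -0.129, f(-1.4) ≈ 0.170, f(-1.1) ≈ 0.454, f(-0.8) ≈ 0.697, f(-0.5) ≈ 0.878.
Sum = Δs · [f(-1.7) + f(-1.4) + f(-1.1) + f(-0.8) + f(-0.5)].
Sum ≈ 0.621.

0.621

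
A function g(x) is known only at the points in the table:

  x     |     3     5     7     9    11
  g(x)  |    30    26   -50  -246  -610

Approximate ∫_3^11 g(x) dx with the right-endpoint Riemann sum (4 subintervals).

Δx = 2.
Sum = 2·[26 + (-50) + (-246) + (-610)] = -1760.

-1760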